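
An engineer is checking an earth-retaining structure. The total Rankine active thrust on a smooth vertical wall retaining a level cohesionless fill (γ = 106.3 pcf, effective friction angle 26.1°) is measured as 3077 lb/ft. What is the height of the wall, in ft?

K_a = 0.3889. P_a = ½ K_a γ H² ⇒ H = √(2P_a/(K_a γ)).
H = √(2×3077/(0.3889×106.3)) = 12.20 ft.

12.2 ft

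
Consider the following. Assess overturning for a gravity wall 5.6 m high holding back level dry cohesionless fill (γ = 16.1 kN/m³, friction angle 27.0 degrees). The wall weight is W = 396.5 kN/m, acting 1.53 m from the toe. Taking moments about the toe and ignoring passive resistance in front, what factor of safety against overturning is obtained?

3.43

K_a = tan²(45° − 27.0°/2) = 0.3755.
P_a = ½K_aγH² = 0.5×0.3755×16.1×5.6² = 94.80 kN/m, acting at H/3 = 1.867 m above the base.
Overturning moment M_o = P_a × H/3 = 94.80 × 1.867 = 177.0.
Resisting moment M_r = W × 1.53 = 396.5 × 1.53 = 606.6.
FS_overturning = M_r/M_o = 606.6/177.0 = 3.428.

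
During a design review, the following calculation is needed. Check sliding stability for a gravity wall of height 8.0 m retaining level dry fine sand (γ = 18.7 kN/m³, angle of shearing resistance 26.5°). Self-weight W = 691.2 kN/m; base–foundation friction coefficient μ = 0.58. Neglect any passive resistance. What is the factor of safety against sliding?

1.75

K_a = tan²(45° − 26.5°/2) = 0.3829.
P_a = ½K_aγH² = 0.5×0.3829×18.7×8.0² = 229.1 kN/m, acting at H/3 = 2.667 m above the base.
FS_sliding = μW / P_a = 0.58×691.2 / 229.1 = 1.749.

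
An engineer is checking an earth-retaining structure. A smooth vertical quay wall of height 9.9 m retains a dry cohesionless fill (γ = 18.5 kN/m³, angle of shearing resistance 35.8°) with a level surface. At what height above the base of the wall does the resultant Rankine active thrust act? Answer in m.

K_a = 0.2619.
The pressure distribution is triangular, so the resultant acts at H/3 above the base = 9.9/3 = 3.300 m.

3.30 m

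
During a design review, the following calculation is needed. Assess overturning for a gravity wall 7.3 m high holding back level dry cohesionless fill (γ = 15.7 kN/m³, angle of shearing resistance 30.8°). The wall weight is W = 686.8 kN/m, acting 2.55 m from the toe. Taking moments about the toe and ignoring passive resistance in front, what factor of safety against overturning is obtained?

K_a = tan²(45° − 30.8°/2) = 0.3227.
P_a = ½K_aγH² = 0.5×0.3227×15.7×7.3² = 135.0 kN/m, acting at H/3 = 2.433 m above the base.
Overturning moment M_o = P_a × H/3 = 135.0 × 2.433 = 328.5.
Resisting moment M_r = W × 2.55 = 686.8 × 2.55 = 1751.
FS_overturning = M_r/M_o = 1751/328.5 = 5.331.

5.33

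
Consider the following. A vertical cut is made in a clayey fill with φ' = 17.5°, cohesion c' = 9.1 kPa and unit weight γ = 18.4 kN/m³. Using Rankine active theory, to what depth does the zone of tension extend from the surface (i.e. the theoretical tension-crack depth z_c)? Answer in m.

1.35 m

K_a = tan²(45° − 17.5°/2) = 0.5376; √K_a = 0.7332.
The active pressure is zero where K_a γ z = 2c√K_a, so z_c = 2c/(γ√K_a) = 2×9.1/(18.4×0.7332) = 1.349 m.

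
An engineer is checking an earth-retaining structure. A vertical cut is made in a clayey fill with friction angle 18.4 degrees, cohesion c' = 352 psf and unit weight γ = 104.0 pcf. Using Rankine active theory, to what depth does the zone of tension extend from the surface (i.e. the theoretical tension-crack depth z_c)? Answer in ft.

9.39 ft

K_a = tan²(45° − 18.4°/2) = 0.5202; √K_a = 0.7212.
The active pressure is zero where K_a γ z = 2c√K_a, so z_c = 2c/(γ√K_a) = 2×352/(104.0×0.7212) = 9.386 ft.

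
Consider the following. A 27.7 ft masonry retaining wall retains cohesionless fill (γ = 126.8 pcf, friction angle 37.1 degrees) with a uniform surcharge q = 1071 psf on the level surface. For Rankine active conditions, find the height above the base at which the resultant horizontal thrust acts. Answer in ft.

11.0 ft

K_a = 0.2475.
Triangular part P₁ = ½K_aγH² = 12040 at H/3 = 9.233 ft; rectangular part P₂ = K_a q H = 7342 at H/2 = 13.85 ft.
ȳ = (P₁·9.233 + P₂·13.85)/(P₁+P₂) = 10.98 ft.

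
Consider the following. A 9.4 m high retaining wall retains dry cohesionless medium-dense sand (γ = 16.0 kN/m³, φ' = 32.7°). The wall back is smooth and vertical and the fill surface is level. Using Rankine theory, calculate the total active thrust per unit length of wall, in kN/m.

K_a = tan²(45° − φ/2) = 0.2985.
P_a = ½ K_a γ H² = 0.5 × 0.2985 × 16.0 × 9.4² = 211.0 kN/m.

211 kN/m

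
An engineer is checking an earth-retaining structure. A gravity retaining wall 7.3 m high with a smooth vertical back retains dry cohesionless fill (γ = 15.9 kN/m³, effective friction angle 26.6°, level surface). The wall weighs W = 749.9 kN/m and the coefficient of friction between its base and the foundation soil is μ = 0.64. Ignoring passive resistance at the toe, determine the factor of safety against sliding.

2.97

K_a = tan²(45° − 26.6°/2) = 0.3814.
P_a = ½K_aγH² = 0.5×0.3814×15.9×7.3² = 161.6 kN/m, acting at H/3 = 2.433 m above the base.
FS_sliding = μW / P_a = 0.64×749.9 / 161.6 = 2.970.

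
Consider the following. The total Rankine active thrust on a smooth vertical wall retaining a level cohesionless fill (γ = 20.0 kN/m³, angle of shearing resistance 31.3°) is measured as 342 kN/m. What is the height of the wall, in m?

10.4 m

K_a = 0.3162. P_a = ½ K_a γ H² ⇒ H = √(2P_a/(K_a γ)).
H = √(2×342/(0.3162×20.0)) = 10.40 m.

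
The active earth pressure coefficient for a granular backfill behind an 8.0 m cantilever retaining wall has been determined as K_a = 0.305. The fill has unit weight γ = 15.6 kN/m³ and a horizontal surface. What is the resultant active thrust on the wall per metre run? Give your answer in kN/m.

152 kN/m

P = ½ K_a γ H² = 0.5 × 0.305 × 15.6 × 8.0² = 152.3 kN/m.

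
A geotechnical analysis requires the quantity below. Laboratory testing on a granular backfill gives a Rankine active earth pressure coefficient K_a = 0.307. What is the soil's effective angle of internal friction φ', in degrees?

K_a = tan²(45° − φ/2) ⇒ 45° − φ/2 = arctan(√0.307) = 28.99°.
φ = 2(45° − 28.99°) = 32.02°.

32.0°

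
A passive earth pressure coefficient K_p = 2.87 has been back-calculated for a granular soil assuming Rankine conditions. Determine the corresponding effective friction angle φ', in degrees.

K_p = (1+sin φ)/(1−sin φ) ⇒ sin φ = (K_p − 1)/(K_p + 1) = 0.4832.
φ = arcsin(0.4832) = 28.89°.

28.9°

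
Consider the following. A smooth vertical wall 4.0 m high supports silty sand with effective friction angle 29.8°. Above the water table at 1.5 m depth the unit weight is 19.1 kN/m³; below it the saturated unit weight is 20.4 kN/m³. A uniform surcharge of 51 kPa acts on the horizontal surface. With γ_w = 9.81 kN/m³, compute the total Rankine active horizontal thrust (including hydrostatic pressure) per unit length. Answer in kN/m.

142 kN/m

K_a = tan²(45° − φ/2) = 0.3360.
γ' = 20.4 − 9.81 = 10.59 kN/m³. h₂ = H − d_w = 2.5 m.
σ'_h: at surface K_a·q = 17.14; at WT K_a(q+γd_w) = 26.76; at base K_a(q+γd_w+γ'h₂) = 35.66 kPa.
P₁ = ½(17.14+26.76)×1.5 = 32.93; P₂ = ½(26.76+35.66)×2.5 = 78.03; P_w = ½γ_w h₂² = 30.66.
Total = 32.93+78.03+30.66 = 141.6 kN/m.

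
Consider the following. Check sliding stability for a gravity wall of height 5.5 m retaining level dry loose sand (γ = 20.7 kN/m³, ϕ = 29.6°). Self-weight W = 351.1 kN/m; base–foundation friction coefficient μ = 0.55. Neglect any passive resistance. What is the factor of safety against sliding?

K_a = tan²(45° − 29.6°/2) = 0.3387.
P_a = ½K_aγH² = 0.5×0.3387×20.7×5.5² = 106.1 kN/m, acting at H/3 = 1.833 m above the base.
FS_sliding = μW / P_a = 0.55×351.1 / 106.1 = 1.821.

1.82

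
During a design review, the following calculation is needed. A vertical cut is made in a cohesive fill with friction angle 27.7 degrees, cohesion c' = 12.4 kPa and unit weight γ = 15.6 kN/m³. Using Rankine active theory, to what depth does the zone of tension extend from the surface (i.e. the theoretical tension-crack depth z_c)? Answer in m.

2.63 m

K_a = tan²(45° − 27.7°/2) = 0.3653; √K_a = 0.6044.
The active pressure is zero where K_a γ z = 2c√K_a, so z_c = 2c/(γ√K_a) = 2×12.4/(15.6×0.6044) = 2.630 m.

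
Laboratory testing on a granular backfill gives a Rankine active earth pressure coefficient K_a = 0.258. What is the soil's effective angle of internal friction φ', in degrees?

K_a = tan²(45° − φ/2) ⇒ 45° − φ/2 = arctan(√0.258) = 26.93°.
φ = 2(45° − 26.93°) = 36.14°.

36.1°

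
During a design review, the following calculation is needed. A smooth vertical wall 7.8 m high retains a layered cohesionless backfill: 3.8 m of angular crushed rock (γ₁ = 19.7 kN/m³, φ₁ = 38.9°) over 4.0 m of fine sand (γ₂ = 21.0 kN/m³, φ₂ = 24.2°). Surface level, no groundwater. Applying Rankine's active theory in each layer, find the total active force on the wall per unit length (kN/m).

228 kN/m

K_a1 = tan²(45°−38.9°/2) = 0.2285; K_a2 = tan²(45°−24.2°/2) = 0.4185.
Layer 1: σ at base = K_a1 γ₁ h₁ = 17.11 kPa; P₁ = ½×17.11×3.8 = 32.50.
Layer 2: σ_v at top = γ₁h₁ = 74.86; σ_h top = K_a2×74.86 = 31.33; σ_h base = K_a2×(74.86+21.0×4.0) = 66.49.
P₂ = ½(31.33+66.49)×4.0 = 195.6. Total P_a = 32.50+195.6 = 228.1 kN/m.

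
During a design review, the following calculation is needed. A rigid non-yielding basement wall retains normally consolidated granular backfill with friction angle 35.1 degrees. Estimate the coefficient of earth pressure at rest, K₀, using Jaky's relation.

0.425

K₀ = 1 − sin φ' = 1 − sin 35.1° = 0.4250.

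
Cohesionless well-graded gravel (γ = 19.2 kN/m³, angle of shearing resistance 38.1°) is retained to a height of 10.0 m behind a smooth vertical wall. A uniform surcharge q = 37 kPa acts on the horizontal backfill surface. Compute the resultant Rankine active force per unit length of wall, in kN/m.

315 kN/m

K_a = tan²(45° − φ/2) = 0.2368.
Soil triangle: ½ K_a γ H² = 0.5×0.2368×19.2×10.0² = 227.4 kN/m.
Surcharge rectangle: K_a q H = 0.2368×37×10.0 = 87.63 kN/m.
Total = 227.4 + 87.63 = 315.0 kN/m.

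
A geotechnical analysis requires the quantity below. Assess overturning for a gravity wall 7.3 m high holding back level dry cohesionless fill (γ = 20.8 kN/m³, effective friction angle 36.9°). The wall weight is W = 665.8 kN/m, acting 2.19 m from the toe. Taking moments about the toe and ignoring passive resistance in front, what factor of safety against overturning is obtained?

4.33

K_a = tan²(45° − 36.9°/2) = 0.2497.
P_a = ½K_aγH² = 0.5×0.2497×20.8×7.3² = 138.4 kN/m, acting at H/3 = 2.433 m above the base.
Overturning moment M_o = P_a × H/3 = 138.4 × 2.433 = 336.7.
Resisting moment M_r = W × 2.19 = 665.8 × 2.19 = 1458.
FS_overturning = M_r/M_o = 1458/336.7 = 4.330.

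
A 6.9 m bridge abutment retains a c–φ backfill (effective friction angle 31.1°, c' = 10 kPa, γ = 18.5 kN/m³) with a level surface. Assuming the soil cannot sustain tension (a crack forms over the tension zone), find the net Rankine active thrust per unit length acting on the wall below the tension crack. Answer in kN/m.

73.3 kN/m

K_a = 0.3188; √K_a = 0.5646.
Tension-crack depth z_c = 2c/(γ√K_a) = 2×10/(18.5×0.5646) = 1.915 m.
σ_a at base = K_a γ H − 2c√K_a = 0.3188×18.5×6.9 − 2×10×0.5646 = 29.40 kPa.
P_a = ½ × 29.40 × (H − z_c) = 0.5×29.40×4.985 = 73.29 kN/m.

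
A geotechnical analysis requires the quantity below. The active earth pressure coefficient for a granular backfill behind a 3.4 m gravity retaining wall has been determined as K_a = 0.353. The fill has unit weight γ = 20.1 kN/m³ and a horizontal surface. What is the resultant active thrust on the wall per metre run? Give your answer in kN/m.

P = ½ K_a γ H² = 0.5 × 0.353 × 20.1 × 3.4² = 41.01 kN/m.

41.0 kN/m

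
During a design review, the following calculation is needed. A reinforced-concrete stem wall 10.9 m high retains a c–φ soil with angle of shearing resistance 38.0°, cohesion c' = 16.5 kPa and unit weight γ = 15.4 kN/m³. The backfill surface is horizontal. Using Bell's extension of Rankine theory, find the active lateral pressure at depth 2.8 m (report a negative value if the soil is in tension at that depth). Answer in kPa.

-5.84 kPa

K_a = (1 − sin φ)/(1 + sin φ) = 0.2379.
σ_a = K_a γ z − 2c√K_a = 0.2379×15.4×2.8 − 2×16.5×0.4877 = -5.838 kPa.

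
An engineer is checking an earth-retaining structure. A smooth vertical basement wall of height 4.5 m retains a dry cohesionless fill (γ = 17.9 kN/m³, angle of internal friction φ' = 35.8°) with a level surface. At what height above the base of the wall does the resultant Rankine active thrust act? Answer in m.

1.50 m

K_a = 0.2619.
The pressure distribution is triangular, so the resultant acts at H/3 above the base = 4.5/3 = 1.500 m.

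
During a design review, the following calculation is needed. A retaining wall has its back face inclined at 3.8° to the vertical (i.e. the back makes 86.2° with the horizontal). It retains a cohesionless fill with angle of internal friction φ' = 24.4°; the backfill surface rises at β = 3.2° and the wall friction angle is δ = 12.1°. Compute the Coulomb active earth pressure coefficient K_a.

0.422

K_a = sin²(α+φ) / [sin²α · sin(α−δ) · (1 + √{sin(φ+δ)sin(φ−β) / (sin(α−δ)sin(α+β))})²].
With α = 86.2°, φ = 24.4°, δ = 12.1°, β = 3.2°: K_a = 0.4218.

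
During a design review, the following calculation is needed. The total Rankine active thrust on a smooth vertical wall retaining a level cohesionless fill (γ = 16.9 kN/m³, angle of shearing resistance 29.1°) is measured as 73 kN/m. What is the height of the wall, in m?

K_a = 0.3456. P_a = ½ K_a γ H² ⇒ H = √(2P_a/(K_a γ)).
H = √(2×73/(0.3456×16.9)) = 5.000 m.

5.00 m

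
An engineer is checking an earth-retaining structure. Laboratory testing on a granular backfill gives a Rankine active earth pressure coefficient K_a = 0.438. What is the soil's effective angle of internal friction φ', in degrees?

23.0°

K_a = tan²(45° − φ/2) ⇒ 45° − φ/2 = arctan(√0.438) = 33.50°.
φ = 2(45° − 33.50°) = 23.01°.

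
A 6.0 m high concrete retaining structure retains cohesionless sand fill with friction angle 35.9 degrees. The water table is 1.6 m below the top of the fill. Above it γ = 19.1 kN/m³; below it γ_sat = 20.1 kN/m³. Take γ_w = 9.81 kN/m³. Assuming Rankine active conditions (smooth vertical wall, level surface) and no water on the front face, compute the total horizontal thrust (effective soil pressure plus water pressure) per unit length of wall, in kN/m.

K_a = tan²(45° − φ/2) = 0.2607.
γ' = 20.1 − 9.81 = 10.29 kN/m³. Depth below WT = 4.4 m.
σ'_h at WT = K_a γ d_w = 7.968 kPa; at base = 7.968 + K_a γ' × 4.4 = 19.77 kPa.
P₁ (0–1.6 m) = ½×7.968×1.6 = 6.375. P₂ (1.6–6.0 m) = ½(7.968+19.77)×4.4 = 61.03.
P_w = ½ γ_w h₂² = 0.5×9.81×4.4² = 94.96. Total = 6.375+61.03+94.96 = 162.4 kN/m.

162 kN/m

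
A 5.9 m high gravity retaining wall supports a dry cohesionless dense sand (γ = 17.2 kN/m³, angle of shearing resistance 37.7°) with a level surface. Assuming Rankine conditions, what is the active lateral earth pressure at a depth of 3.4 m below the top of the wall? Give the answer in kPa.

14.1 kPa

K_a = (1 − sin φ)/(1 + sin φ) = 0.2411.
σ_h = K_a γ z = 0.2411 × 17.2 × 3.4 = 14.10 kPa.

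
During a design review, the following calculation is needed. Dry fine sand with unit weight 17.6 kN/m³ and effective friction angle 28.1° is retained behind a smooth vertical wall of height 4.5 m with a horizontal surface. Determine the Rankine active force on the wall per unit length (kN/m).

K_a = tan²(45° − φ/2) = 0.3596.
P_a = ½ K_a γ H² = 0.5 × 0.3596 × 17.6 × 4.5² = 64.08 kN/m.

64.1 kN/m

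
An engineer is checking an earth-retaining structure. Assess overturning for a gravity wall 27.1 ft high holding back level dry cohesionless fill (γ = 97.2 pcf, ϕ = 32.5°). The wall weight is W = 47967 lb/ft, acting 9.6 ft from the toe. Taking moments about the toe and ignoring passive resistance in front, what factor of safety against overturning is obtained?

4.75

K_a = tan²(45° − 32.5°/2) = 0.3010.
P_a = ½K_aγH² = 0.5×0.3010×97.2×27.1² = 10740 lb/ft, acting at H/3 = 9.033 ft above the base.
Overturning moment M_o = P_a × H/3 = 10740 × 9.033 = 97040.
Resisting moment M_r = W × 9.6 = 47967 × 9.6 = 460500.
FS_overturning = M_r/M_o = 460500/97040 = 4.745.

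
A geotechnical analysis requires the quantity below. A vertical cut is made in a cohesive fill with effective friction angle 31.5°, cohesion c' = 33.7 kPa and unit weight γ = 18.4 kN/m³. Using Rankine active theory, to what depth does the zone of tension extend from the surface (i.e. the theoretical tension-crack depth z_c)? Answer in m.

6.54 m

K_a = tan²(45° − 31.5°/2) = 0.3136; √K_a = 0.5600.
The active pressure is zero where K_a γ z = 2c√K_a, so z_c = 2c/(γ√K_a) = 2×33.7/(18.4×0.5600) = 6.541 m.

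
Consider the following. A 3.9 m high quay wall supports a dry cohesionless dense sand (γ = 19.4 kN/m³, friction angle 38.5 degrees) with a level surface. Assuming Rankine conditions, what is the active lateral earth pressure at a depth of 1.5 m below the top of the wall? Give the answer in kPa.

6.77 kPa

K_a = (1 − sin φ)/(1 + sin φ) = 0.2327.
σ_h = K_a γ z = 0.2327 × 19.4 × 1.5 = 6.770 kPa.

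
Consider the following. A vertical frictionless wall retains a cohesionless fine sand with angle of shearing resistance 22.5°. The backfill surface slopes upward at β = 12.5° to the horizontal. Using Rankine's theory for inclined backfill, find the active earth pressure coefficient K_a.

0.499

K_a = cos β · (cos β − √(cos²β − cos²φ)) / (cos β + √(cos²β − cos²φ)).
cos β = 0.9763, cos φ = 0.9239, √(cos²β − cos²φ) = 0.3156.
K_a = 0.9763 × (0.9763 − 0.3156)/(0.9763 + 0.3156) = 0.4993.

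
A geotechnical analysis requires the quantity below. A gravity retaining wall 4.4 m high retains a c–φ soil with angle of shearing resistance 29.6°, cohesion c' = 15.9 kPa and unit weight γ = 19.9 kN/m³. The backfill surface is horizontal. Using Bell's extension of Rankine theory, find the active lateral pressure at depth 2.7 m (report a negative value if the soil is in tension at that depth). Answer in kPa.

K_a = (1 − sin φ)/(1 + sin φ) = 0.3387.
σ_a = K_a γ z − 2c√K_a = 0.3387×19.9×2.7 − 2×15.9×0.5820 = -0.3075 kPa.

-0.308 kPa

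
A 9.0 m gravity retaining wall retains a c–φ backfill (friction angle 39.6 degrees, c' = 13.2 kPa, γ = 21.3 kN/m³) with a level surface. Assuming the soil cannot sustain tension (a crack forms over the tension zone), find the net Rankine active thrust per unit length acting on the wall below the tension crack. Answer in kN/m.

95.6 kN/m

K_a = 0.2214; √K_a = 0.4706.
Tension-crack depth z_c = 2c/(γ√K_a) = 2×13.2/(21.3×0.4706) = 2.634 m.
σ_a at base = K_a γ H − 2c√K_a = 0.2214×21.3×9.0 − 2×13.2×0.4706 = 30.03 kPa.
P_a = ½ × 30.03 × (H − z_c) = 0.5×30.03×6.366 = 95.57 kN/m.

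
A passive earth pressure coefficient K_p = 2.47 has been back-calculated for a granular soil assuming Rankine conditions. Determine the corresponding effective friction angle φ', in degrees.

25.1°

K_p = (1+sin φ)/(1−sin φ) ⇒ sin φ = (K_p − 1)/(K_p + 1) = 0.4236.
φ = arcsin(0.4236) = 25.06°.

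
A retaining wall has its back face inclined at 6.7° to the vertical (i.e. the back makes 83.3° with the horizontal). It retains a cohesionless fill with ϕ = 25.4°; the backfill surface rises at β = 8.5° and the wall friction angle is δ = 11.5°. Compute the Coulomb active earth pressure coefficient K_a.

K_a = sin²(α+φ) / [sin²α · sin(α−δ) · (1 + √{sin(φ+δ)sin(φ−β) / (sin(α−δ)sin(α+β))})²].
With α = 83.3°, φ = 25.4°, δ = 11.5°, β = 8.5°: K_a = 0.4691.

0.469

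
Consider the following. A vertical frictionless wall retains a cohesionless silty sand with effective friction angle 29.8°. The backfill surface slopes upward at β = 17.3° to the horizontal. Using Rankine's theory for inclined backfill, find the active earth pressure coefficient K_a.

0.393

K_a = cos β · (cos β − √(cos²β − cos²φ)) / (cos β + √(cos²β − cos²φ)).
cos β = 0.9548, cos φ = 0.8678, √(cos²β − cos²φ) = 0.3982.
K_a = 0.9548 × (0.9548 − 0.3982)/(0.9548 + 0.3982) = 0.3928.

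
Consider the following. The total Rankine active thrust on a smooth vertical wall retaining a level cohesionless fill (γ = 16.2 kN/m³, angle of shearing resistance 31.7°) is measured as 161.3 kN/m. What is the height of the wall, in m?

8.00 m

K_a = 0.3111. P_a = ½ K_a γ H² ⇒ H = √(2P_a/(K_a γ)).
H = √(2×161.3/(0.3111×16.2)) = 8.001 m.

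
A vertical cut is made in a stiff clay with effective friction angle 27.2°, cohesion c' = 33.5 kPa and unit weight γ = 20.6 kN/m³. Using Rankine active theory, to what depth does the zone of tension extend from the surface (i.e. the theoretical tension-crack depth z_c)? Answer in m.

5.33 m

K_a = tan²(45° − 27.2°/2) = 0.3726; √K_a = 0.6104.
The active pressure is zero where K_a γ z = 2c√K_a, so z_c = 2c/(γ√K_a) = 2×33.5/(20.6×0.6104) = 5.328 m.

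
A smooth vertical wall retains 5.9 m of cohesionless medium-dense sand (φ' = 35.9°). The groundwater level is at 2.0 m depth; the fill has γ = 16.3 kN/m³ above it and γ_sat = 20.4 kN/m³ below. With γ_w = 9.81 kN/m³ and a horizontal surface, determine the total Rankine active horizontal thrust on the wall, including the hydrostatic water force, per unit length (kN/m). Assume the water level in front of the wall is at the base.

K_a = tan²(45° − φ/2) = 0.2607.
γ' = 20.4 − 9.81 = 10.59 kN/m³. Depth below WT = 3.9 m.
σ'_h at WT = K_a γ d_w = 8.500 kPa; at base = 8.500 + K_a γ' × 3.9 = 19.27 kPa.
P₁ (0–2.0 m) = ½×8.500×2.0 = 8.500. P₂ (2.0–5.9 m) = ½(8.500+19.27)×3.9 = 54.15.
P_w = ½ γ_w h₂² = 0.5×9.81×3.9² = 74.61. Total = 8.500+54.15+74.61 = 137.3 kN/m.

137 kN/m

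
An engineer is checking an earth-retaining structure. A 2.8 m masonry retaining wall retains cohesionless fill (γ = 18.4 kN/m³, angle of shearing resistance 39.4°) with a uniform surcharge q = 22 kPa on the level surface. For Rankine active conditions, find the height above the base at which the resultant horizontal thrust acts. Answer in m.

1.15 m

K_a = 0.2234.
Triangular part P₁ = ½K_aγH² = 16.12 at H/3 = 0.9333 m; rectangular part P₂ = K_a q H = 13.76 at H/2 = 1.400 m.
ȳ = (P₁·0.9333 + P₂·1.400)/(P₁+P₂) = 1.148 m.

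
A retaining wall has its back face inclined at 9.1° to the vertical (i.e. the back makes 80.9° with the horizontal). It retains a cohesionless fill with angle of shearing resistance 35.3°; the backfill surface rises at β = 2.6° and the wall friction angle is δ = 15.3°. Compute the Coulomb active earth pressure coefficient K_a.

0.322

K_a = sin²(α+φ) / [sin²α · sin(α−δ) · (1 + √{sin(φ+δ)sin(φ−β) / (sin(α−δ)sin(α+β))})²].
With α = 80.9°, φ = 35.3°, δ = 15.3°, β = 2.6°: K_a = 0.3215.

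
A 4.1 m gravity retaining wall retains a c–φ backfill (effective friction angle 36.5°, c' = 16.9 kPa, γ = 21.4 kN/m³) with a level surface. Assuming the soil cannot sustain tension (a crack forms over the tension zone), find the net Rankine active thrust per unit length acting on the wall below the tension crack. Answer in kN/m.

2.54 kN/m

K_a = 0.2541; √K_a = 0.5040.
Tension-crack depth z_c = 2c/(γ√K_a) = 2×16.9/(21.4×0.5040) = 3.134 m.
σ_a at base = K_a γ H − 2c√K_a = 0.2541×21.4×4.1 − 2×16.9×0.5040 = 5.254 kPa.
P_a = ½ × 5.254 × (H − z_c) = 0.5×5.254×0.9664 = 2.539 kN/m.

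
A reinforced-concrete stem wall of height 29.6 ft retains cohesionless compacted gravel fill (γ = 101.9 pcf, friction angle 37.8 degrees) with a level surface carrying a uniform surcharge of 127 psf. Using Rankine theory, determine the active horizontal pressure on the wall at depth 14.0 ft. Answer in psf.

K_a = (1 − sin φ)/(1 + sin φ) = 0.2400.
σ_v = γz + q = 101.9 × 14.0 + 127 = 1554 psf.
σ_h = K_a σ_v = 0.2400 × 1554 = 372.9 psf.

373 psf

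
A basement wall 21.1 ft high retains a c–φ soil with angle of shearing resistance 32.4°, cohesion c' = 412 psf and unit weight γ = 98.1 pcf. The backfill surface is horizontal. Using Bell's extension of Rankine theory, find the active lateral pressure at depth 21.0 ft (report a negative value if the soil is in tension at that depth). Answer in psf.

K_a = (1 − sin φ)/(1 + sin φ) = 0.3022.
σ_a = K_a γ z − 2c√K_a = 0.3022×98.1×21.0 − 2×412×0.5498 = 169.6 psf.

170 psf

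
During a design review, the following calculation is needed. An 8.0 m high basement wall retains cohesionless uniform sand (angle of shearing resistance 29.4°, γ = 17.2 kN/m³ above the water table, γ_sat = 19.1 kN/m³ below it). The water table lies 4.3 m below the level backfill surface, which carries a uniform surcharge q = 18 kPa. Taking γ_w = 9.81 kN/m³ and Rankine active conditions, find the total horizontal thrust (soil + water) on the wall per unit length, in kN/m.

K_a = tan²(45° − φ/2) = 0.3415.
γ' = 19.1 − 9.81 = 9.290 kN/m³. h₂ = H − d_w = 3.7 m.
σ'_h: at surface K_a·q = 6.146; at WT K_a(q+γd_w) = 31.40; at base K_a(q+γd_w+γ'h₂) = 43.14 kPa.
P₁ = ½(6.146+31.40)×4.3 = 80.73; P₂ = ½(31.40+43.14)×3.7 = 137.9; P_w = ½γ_w h₂² = 67.15.
Total = 80.73+137.9+67.15 = 285.8 kN/m.

286 kN/m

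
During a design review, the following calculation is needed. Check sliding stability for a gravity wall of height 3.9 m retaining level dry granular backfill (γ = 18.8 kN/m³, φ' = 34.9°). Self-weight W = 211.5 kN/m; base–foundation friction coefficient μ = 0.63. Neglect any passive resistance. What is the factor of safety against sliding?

3.42

K_a = tan²(45° − 34.9°/2) = 0.2721.
P_a = ½K_aγH² = 0.5×0.2721×18.8×3.9² = 38.91 kN/m, acting at H/3 = 1.300 m above the base.
FS_sliding = μW / P_a = 0.63×211.5 / 38.91 = 3.424.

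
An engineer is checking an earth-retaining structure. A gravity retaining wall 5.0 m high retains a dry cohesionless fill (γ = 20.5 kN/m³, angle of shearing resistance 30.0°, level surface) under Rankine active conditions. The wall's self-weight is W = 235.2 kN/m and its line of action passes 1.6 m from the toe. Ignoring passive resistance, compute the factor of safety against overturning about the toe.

K_a = tan²(45° − 30.0°/2) = 0.3333.
P_a = ½K_aγH² = 0.5×0.3333×20.5×5.0² = 85.42 kN/m, acting at H/3 = 1.667 m above the base.
Overturning moment M_o = P_a × H/3 = 85.42 × 1.667 = 142.4.
Resisting moment M_r = W × 1.6 = 235.2 × 1.6 = 376.3.
FS_overturning = M_r/M_o = 376.3/142.4 = 2.643.

2.64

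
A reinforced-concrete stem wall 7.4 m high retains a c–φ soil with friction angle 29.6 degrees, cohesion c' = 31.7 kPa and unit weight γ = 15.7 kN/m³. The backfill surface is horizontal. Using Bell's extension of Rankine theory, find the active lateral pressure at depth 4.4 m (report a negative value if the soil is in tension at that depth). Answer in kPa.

K_a = (1 − sin φ)/(1 + sin φ) = 0.3387.
σ_a = K_a γ z − 2c√K_a = 0.3387×15.7×4.4 − 2×31.7×0.5820 = -13.50 kPa.

-13.5 kPa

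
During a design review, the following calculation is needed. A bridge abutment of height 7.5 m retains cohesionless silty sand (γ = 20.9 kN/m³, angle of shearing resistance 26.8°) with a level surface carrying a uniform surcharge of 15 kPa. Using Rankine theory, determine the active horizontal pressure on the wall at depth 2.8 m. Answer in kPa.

K_a = (1 − sin φ)/(1 + sin φ) = 0.3785.
σ_v = γz + q = 20.9 × 2.8 + 15 = 73.52 kPa.
σ_h = K_a σ_v = 0.3785 × 73.52 = 27.83 kPa.

27.8 kPa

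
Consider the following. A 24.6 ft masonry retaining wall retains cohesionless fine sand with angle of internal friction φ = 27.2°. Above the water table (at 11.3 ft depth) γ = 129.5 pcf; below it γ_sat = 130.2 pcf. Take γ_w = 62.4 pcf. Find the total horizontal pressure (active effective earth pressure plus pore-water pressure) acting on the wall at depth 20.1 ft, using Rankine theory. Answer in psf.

K_a = (1 − sin φ)/(1 + sin φ) = 0.3726.
γ' = 130.2 − 62.4 = 67.80 pcf.
Effective vertical stress at 20.1 ft: σ'_v = 129.5×11.3 + 67.80×8.80 = 2060 psf.
σ'_h = K_a σ'_v = 0.3726 × 2060 = 767.5 psf; u = γ_w × 8.80 = 549.1 psf.
Total σ_h = 767.5 + 549.1 = 1317 psf.

1320 psf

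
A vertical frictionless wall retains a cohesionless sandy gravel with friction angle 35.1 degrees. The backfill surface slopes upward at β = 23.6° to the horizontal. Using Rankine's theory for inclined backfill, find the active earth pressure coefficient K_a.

0.347

K_a = cos β · (cos β − √(cos²β − cos²φ)) / (cos β + √(cos²β − cos²φ)).
cos β = 0.9164, cos φ = 0.8181, √(cos²β − cos²φ) = 0.4127.
K_a = 0.9164 × (0.9164 − 0.4127)/(0.9164 + 0.4127) = 0.3472.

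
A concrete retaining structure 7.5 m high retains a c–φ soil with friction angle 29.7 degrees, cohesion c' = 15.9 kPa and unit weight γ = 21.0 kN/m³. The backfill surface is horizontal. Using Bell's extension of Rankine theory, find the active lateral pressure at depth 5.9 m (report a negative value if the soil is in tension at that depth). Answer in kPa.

23.3 kPa

K_a = (1 − sin φ)/(1 + sin φ) = 0.3374.
σ_a = K_a γ z − 2c√K_a = 0.3374×21.0×5.9 − 2×15.9×0.5808 = 23.33 kPa.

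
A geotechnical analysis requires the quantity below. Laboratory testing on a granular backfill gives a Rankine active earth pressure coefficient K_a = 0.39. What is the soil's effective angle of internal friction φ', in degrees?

26.0°

K_a = tan²(45° − φ/2) ⇒ 45° − φ/2 = arctan(√0.39) = 31.98°.
φ = 2(45° − 31.98°) = 26.03°.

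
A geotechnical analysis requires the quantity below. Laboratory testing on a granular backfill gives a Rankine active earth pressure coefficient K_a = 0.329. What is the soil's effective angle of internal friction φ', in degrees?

K_a = tan²(45° − φ/2) ⇒ 45° − φ/2 = arctan(√0.329) = 29.84°.
φ = 2(45° − 29.84°) = 30.32°.

30.3°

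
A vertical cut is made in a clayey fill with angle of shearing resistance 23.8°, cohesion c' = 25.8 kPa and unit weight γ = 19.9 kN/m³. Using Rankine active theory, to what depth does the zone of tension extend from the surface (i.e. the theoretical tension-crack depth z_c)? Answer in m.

3.98 m

K_a = tan²(45° − 23.8°/2) = 0.4250; √K_a = 0.6519.
The active pressure is zero where K_a γ z = 2c√K_a, so z_c = 2c/(γ√K_a) = 2×25.8/(19.9×0.6519) = 3.978 m.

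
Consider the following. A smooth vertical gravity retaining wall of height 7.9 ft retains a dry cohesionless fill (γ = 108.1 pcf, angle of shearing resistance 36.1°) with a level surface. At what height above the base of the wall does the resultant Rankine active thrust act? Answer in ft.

K_a = 0.2585.
The pressure distribution is triangular, so the resultant acts at H/3 above the base = 7.9/3 = 2.633 ft.

2.63 ft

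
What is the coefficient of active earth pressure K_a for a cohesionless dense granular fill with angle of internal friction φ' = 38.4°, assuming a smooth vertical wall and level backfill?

0.234

K_a = (1 − sin φ)/(1 + sin φ) = (1 − sin 38.4°)/(1 + sin 38.4°) = 0.2337.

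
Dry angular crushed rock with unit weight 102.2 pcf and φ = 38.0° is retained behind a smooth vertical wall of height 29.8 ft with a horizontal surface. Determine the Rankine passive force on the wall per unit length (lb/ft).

K_p = tan²(45° + φ/2) = 4.204.
P_p = ½ K_p γ H² = 0.5 × 4.204 × 102.2 × 29.8² = 190800 lb/ft.

191000 lb/ft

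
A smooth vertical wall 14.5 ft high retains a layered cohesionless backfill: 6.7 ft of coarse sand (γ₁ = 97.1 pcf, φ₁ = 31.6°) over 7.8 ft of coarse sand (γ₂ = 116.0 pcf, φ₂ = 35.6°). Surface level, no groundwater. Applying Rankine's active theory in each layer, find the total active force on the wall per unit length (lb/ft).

2950 lb/ft

K_a1 = tan²(45°−31.6°/2) = 0.3123; K_a2 = tan²(45°−35.6°/2) = 0.2641.
Layer 1: σ at base = K_a1 γ₁ h₁ = 203.2 psf; P₁ = ½×203.2×6.7 = 680.7.
Layer 2: σ_v at top = γ₁h₁ = 650.6; σ_h top = K_a2×650.6 = 171.8; σ_h base = K_a2×(650.6+116.0×7.8) = 410.8.
P₂ = ½(171.8+410.8)×7.8 = 2272. Total P_a = 680.7+2272 = 2953 lb/ft.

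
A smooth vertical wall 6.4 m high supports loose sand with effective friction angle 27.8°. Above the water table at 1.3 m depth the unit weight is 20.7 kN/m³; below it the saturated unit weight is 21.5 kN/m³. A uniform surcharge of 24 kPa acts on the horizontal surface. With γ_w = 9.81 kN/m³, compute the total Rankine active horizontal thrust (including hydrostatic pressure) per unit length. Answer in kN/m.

K_a = tan²(45° − φ/2) = 0.3639.
γ' = 21.5 − 9.81 = 11.69 kN/m³. h₂ = H − d_w = 5.1 m.
σ'_h: at surface K_a·q = 8.734; at WT K_a(q+γd_w) = 18.53; at base K_a(q+γd_w+γ'h₂) = 40.22 kPa.
P₁ = ½(8.734+18.53)×1.3 = 17.72; P₂ = ½(18.53+40.22)×5.1 = 149.8; P_w = ½γ_w h₂² = 127.6.
Total = 17.72+149.8+127.6 = 295.1 kN/m.

295 kN/m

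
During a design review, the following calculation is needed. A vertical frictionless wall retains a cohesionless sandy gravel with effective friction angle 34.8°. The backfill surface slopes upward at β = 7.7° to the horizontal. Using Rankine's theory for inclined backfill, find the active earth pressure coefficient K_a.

K_a = cos β · (cos β − √(cos²β − cos²φ)) / (cos β + √(cos²β − cos²φ)).
cos β = 0.9910, cos φ = 0.8211, √(cos²β − cos²φ) = 0.5548.
K_a = 0.9910 × (0.9910 − 0.5548)/(0.9910 + 0.5548) = 0.2797.

0.280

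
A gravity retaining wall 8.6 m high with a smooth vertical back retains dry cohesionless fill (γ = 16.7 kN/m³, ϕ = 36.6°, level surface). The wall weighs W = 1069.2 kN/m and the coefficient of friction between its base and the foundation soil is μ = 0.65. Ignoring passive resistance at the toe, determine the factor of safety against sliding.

4.45

K_a = tan²(45° − 36.6°/2) = 0.2530.
P_a = ½K_aγH² = 0.5×0.2530×16.7×8.6² = 156.2 kN/m, acting at H/3 = 2.867 m above the base.
FS_sliding = μW / P_a = 0.65×1069.2 / 156.2 = 4.449.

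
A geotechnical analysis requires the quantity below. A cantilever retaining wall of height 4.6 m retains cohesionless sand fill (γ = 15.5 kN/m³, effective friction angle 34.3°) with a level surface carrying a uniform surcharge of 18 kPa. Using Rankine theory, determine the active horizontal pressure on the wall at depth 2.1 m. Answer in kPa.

K_a = (1 − sin φ)/(1 + sin φ) = 0.2792.
σ_v = γz + q = 15.5 × 2.1 + 18 = 50.55 kPa.
σ_h = K_a σ_v = 0.2792 × 50.55 = 14.11 kPa.

14.1 kPa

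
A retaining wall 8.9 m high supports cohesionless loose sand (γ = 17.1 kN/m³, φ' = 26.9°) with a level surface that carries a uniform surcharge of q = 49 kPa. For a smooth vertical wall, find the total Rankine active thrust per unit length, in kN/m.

420 kN/m

K_a = tan²(45° − φ/2) = 0.3770.
Soil triangle: ½ K_a γ H² = 0.5×0.3770×17.1×8.9² = 255.3 kN/m.
Surcharge rectangle: K_a q H = 0.3770×49×8.9 = 164.4 kN/m.
Total = 255.3 + 164.4 = 419.7 kN/m.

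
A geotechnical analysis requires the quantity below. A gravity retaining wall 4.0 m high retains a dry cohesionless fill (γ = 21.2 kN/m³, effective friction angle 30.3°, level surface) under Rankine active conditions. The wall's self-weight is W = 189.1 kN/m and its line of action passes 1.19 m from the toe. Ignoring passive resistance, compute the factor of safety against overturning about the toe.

K_a = tan²(45° − 30.3°/2) = 0.3293.
P_a = ½K_aγH² = 0.5×0.3293×21.2×4.0² = 55.85 kN/m, acting at H/3 = 1.333 m above the base.
Overturning moment M_o = P_a × H/3 = 55.85 × 1.333 = 74.47.
Resisting moment M_r = W × 1.19 = 189.1 × 1.19 = 225.0.
FS_overturning = M_r/M_o = 225.0/74.47 = 3.022.

3.02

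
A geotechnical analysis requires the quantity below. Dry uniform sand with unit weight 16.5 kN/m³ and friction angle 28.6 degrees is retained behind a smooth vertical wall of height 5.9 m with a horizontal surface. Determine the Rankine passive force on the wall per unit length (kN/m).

815 kN/m

K_p = tan²(45° + φ/2) = 2.837.
P_p = ½ K_p γ H² = 0.5 × 2.837 × 16.5 × 5.9² = 814.6 kN/m.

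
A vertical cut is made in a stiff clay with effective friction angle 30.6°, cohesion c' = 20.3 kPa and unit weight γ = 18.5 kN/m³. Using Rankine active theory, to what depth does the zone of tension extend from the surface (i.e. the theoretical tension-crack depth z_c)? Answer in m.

3.85 m

K_a = tan²(45° − 30.6°/2) = 0.3253; √K_a = 0.5704.
The active pressure is zero where K_a γ z = 2c√K_a, so z_c = 2c/(γ√K_a) = 2×20.3/(18.5×0.5704) = 3.848 m.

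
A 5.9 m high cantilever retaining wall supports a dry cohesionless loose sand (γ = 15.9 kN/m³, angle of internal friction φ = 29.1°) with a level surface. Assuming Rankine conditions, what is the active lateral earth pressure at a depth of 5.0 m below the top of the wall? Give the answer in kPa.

K_a = (1 − sin φ)/(1 + sin φ) = 0.3456.
σ_h = K_a γ z = 0.3456 × 15.9 × 5.0 = 27.47 kPa.

27.5 kPa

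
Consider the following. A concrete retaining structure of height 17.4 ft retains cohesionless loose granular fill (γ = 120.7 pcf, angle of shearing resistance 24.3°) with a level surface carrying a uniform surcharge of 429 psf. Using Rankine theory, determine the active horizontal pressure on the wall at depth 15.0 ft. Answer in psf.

K_a = (1 − sin φ)/(1 + sin φ) = 0.4169.
σ_v = γz + q = 120.7 × 15.0 + 429 = 2240 psf.
σ_h = K_a σ_v = 0.4169 × 2240 = 933.7 psf.

934 psf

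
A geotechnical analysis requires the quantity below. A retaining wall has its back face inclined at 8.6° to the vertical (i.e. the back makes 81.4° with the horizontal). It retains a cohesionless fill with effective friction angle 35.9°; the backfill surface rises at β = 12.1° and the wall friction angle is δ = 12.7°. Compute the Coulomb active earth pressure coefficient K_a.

K_a = sin²(α+φ) / [sin²α · sin(α−δ) · (1 + √{sin(φ+δ)sin(φ−β) / (sin(α−δ)sin(α+β))})²].
With α = 81.4°, φ = 35.9°, δ = 12.7°, β = 12.1°: K_a = 0.3515.

0.351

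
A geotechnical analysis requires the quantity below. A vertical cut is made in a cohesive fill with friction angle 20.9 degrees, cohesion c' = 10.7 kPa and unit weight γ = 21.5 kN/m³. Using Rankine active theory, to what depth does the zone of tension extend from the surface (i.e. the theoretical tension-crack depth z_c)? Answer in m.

1.45 m

K_a = tan²(45° − 20.9°/2) = 0.4741; √K_a = 0.6886.
The active pressure is zero where K_a γ z = 2c√K_a, so z_c = 2c/(γ√K_a) = 2×10.7/(21.5×0.6886) = 1.446 m.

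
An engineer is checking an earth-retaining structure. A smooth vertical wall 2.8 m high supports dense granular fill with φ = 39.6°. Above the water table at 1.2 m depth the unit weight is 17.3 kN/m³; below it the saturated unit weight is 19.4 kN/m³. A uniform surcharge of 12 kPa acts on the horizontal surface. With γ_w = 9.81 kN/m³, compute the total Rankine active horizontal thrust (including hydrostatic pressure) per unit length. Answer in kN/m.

K_a = tan²(45° − φ/2) = 0.2214.
γ' = 19.4 − 9.81 = 9.590 kN/m³. h₂ = H − d_w = 1.6 m.
σ'_h: at surface K_a·q = 2.657; at WT K_a(q+γd_w) = 7.254; at base K_a(q+γd_w+γ'h₂) = 10.65 kPa.
P₁ = ½(2.657+7.254)×1.2 = 5.947; P₂ = ½(7.254+10.65)×1.6 = 14.32; P_w = ½γ_w h₂² = 12.56.
Total = 5.947+14.32+12.56 = 32.83 kN/m.

32.8 kN/m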